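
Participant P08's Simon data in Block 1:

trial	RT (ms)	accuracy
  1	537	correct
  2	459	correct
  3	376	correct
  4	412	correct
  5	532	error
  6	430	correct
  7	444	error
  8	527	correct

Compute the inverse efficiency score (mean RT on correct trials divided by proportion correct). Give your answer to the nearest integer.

609 ms

Correct trials (n=6): 537, 459, 376, 412, 430, 527
Mean correct RT = 2741/6 = 456.8333 ms
Proportion correct = 6/8
IES = 456.8333 / (6/8) = 609.111 ms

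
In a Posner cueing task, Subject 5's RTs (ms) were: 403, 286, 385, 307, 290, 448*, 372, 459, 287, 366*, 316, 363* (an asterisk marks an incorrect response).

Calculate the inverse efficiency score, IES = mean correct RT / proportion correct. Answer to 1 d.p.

Correct trials (n=9): 403, 286, 385, 307, 290, 372, 459, 287, 316
Mean correct RT = 3105/9 = 345.0000 ms
Proportion correct = 9/12
IES = 345.0000 / (9/12) = 460.000 ms

460.0 ms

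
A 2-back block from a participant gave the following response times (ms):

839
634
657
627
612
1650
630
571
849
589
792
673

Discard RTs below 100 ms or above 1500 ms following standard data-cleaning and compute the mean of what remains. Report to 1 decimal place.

679.4 ms

Excluded: 1650
Retained (n=11): Σ = 7473
Mean = 7473/11 = 679.3636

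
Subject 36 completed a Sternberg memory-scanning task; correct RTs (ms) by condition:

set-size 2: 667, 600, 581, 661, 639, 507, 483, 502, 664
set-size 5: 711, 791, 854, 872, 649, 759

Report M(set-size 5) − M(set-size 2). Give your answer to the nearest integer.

M(set-size 2) = 5304/9 = 589.333
M(set-size 5) = 4636/6 = 772.667
Difference = 772.667 − 589.333 = 183.333 ms

183 ms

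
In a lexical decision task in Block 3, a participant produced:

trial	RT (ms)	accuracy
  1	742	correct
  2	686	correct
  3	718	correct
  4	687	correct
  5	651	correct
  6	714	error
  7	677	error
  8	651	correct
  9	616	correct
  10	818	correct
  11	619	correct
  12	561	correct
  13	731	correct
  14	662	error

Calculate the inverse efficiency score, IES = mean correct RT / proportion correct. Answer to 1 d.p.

865.5 ms

Correct trials (n=11): 742, 686, 718, 687, 651, 651, 616, 818, 619, 561, 731
Mean correct RT = 7480/11 = 680.0000 ms
Proportion correct = 11/14
IES = 680.0000 / (11/14) = 865.455 ms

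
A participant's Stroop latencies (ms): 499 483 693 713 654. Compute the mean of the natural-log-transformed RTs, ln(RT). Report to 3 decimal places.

ln(RT): 6.2126, 6.1800, 6.5410, 6.5695, 6.4831
Σ ln(RT) = 31.9862
Mean = 31.9862/5 = 6.39725

6.397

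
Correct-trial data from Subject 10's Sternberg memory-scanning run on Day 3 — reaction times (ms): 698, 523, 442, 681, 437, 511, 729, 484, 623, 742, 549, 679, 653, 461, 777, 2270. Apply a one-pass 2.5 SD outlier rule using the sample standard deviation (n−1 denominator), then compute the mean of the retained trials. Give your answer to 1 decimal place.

n = 16, ΣRT = 11259, M = 703.688
Σ(x−M)² = 2811521.44; s = √(2811521.44/15) = 432.937
Cutoffs: 703.688 ± 2.5·432.937 → [-378.7, 1786.0]
Outside: 2270 → excluded.
Retained (n=15): Σ = 8989, mean = 8989/15 = 599.267

599.3 ms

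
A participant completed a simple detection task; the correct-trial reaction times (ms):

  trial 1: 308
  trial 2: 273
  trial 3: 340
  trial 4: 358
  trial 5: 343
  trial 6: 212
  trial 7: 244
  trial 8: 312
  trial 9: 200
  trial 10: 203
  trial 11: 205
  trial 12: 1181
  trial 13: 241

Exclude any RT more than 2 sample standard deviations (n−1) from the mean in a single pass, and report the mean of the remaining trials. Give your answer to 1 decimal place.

269.9 ms

n = 13, ΣRT = 4420, M = 340.000
Σ(x−M)² = 805906.00; s = √(805906.00/12) = 259.150
Cutoffs: 340.000 ± 2·259.150 → [-178.3, 858.3]
Outside: 1181 → excluded.
Retained (n=12): Σ = 3239, mean = 3239/12 = 269.917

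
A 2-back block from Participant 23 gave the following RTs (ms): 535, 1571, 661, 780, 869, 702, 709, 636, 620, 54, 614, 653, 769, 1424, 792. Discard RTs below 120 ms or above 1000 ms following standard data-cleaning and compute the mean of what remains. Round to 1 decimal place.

695.0 ms

Excluded: 54, 1424, 1571
Retained (n=12): Σ = 8340
Mean = 8340/12 = 695.0000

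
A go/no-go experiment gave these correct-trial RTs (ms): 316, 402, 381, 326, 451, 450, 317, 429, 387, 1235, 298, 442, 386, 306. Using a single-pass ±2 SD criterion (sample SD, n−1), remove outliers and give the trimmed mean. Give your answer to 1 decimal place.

376.2 ms

n = 14, ΣRT = 6126, M = 437.571
Σ(x−M)² = 724559.43; s = √(724559.43/13) = 236.083
Cutoffs: 437.571 ± 2·236.083 → [-34.6, 909.7]
Outside: 1235 → excluded.
Retained (n=13): Σ = 4891, mean = 4891/13 = 376.231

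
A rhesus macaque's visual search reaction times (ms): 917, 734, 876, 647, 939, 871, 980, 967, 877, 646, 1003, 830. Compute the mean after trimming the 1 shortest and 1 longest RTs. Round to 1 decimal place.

Sorted: 646, 647, 734, 830, 871, 876, 877, 917, 939, 967, 980, 1003
Drop lowest 1 (646) and highest 1 (1003)
Remaining (n=10): Σ = 8638, mean = 8638/10 = 863.800

863.8 ms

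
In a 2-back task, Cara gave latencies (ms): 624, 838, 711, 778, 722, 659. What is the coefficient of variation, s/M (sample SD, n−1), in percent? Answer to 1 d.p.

10.8%

n = 6, Σ = 4332, M = 722.0000
Σ(x−M)² = 30286.000; s = √(30286.000/5) = 77.8280
CV = 77.8280 / 722.0000 = 0.10780 = 10.780%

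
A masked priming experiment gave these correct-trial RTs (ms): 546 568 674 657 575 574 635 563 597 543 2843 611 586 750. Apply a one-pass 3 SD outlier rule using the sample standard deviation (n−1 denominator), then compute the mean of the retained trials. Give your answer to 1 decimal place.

n = 14, ΣRT = 10722, M = 765.857
Σ(x−M)² = 4688563.71; s = √(4688563.71/13) = 600.549
Cutoffs: 765.857 ± 3·600.549 → [-1035.8, 2567.5]
Outside: 2843 → excluded.
Retained (n=13): Σ = 7879, mean = 7879/13 = 606.077

606.1 ms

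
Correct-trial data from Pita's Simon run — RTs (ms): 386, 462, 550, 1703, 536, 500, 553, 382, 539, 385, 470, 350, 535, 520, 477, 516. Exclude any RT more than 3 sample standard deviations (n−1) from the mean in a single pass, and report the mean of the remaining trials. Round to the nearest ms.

n = 16, ΣRT = 8864, M = 554.000
Σ(x−M)² = 1476078.00; s = √(1476078.00/15) = 313.696
Cutoffs: 554.000 ± 3·313.696 → [-387.1, 1495.1]
Outside: 1703 → excluded.
Retained (n=15): Σ = 7161, mean = 7161/15 = 477.400

477 ms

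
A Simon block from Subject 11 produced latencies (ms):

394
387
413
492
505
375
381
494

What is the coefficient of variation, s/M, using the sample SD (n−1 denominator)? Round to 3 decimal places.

n = 8, Σ = 3441, M = 430.1250
Σ(x−M)² = 22424.875; s = √(22424.875/7) = 56.5999
CV = 56.5999 / 430.1250 = 0.13159

0.132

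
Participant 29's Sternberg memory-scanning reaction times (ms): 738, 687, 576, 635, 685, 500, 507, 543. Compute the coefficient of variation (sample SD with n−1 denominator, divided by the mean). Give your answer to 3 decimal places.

0.148

n = 8, Σ = 4871, M = 608.8750
Σ(x−M)² = 56906.875; s = √(56906.875/7) = 90.1640
CV = 90.1640 / 608.8750 = 0.14808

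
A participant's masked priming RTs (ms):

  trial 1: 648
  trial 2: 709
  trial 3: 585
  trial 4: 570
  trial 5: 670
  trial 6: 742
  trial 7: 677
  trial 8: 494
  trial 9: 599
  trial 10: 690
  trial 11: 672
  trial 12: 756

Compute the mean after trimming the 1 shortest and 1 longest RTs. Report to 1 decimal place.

Sorted: 494, 570, 585, 599, 648, 670, 672, 677, 690, 709, 742, 756
Drop lowest 1 (494) and highest 1 (756)
Remaining (n=10): Σ = 6562, mean = 6562/10 = 656.200

656.2 ms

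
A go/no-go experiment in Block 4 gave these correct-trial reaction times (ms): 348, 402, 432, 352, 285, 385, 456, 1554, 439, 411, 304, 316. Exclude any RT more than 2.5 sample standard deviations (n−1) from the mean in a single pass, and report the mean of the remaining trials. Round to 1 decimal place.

375.5 ms

n = 12, ΣRT = 5684, M = 473.667
Σ(x−M)² = 1307130.67; s = √(1307130.67/11) = 344.717
Cutoffs: 473.667 ± 2.5·344.717 → [-388.1, 1335.5]
Outside: 1554 → excluded.
Retained (n=11): Σ = 4130, mean = 4130/11 = 375.455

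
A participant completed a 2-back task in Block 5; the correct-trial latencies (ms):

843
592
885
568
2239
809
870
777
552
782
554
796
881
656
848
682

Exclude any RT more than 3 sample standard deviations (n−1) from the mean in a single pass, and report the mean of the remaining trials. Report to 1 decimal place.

739.7 ms

n = 16, ΣRT = 13334, M = 833.375
Σ(x−M)² = 2330455.75; s = √(2330455.75/15) = 394.162
Cutoffs: 833.375 ± 3·394.162 → [-349.1, 2015.9]
Outside: 2239 → excluded.
Retained (n=15): Σ = 11095, mean = 11095/15 = 739.667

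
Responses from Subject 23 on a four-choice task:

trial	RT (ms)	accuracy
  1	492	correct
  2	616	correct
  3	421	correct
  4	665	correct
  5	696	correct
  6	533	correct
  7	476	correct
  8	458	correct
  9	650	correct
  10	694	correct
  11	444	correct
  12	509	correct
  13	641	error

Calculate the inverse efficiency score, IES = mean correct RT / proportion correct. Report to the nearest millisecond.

Correct trials (n=12): 492, 616, 421, 665, 696, 533, 476, 458, 650, 694, 444, 509
Mean correct RT = 6654/12 = 554.5000 ms
Proportion correct = 12/13
IES = 554.5000 / (12/13) = 600.708 ms

601 ms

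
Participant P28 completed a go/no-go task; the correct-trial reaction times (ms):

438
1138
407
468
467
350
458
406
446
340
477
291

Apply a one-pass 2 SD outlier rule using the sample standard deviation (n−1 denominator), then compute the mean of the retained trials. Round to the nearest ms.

n = 12, ΣRT = 5686, M = 473.833
Σ(x−M)² = 519259.67; s = √(519259.67/11) = 217.268
Cutoffs: 473.833 ± 2·217.268 → [39.3, 908.4]
Outside: 1138 → excluded.
Retained (n=11): Σ = 4548, mean = 4548/11 = 413.455

413 ms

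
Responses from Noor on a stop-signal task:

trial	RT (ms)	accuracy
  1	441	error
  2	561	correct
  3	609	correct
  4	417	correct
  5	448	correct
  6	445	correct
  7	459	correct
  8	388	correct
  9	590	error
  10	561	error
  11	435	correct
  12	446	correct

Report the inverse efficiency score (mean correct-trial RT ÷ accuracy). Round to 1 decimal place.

Correct trials (n=9): 561, 609, 417, 448, 445, 459, 388, 435, 446
Mean correct RT = 4208/9 = 467.5556 ms
Proportion correct = 9/12
IES = 467.5556 / (9/12) = 623.407 ms

623.4 ms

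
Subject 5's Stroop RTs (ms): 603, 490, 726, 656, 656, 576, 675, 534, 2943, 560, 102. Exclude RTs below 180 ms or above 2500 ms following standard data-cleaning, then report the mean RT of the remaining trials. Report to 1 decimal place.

Excluded: 102, 2943
Retained (n=9): Σ = 5476
Mean = 5476/9 = 608.4444

608.4 ms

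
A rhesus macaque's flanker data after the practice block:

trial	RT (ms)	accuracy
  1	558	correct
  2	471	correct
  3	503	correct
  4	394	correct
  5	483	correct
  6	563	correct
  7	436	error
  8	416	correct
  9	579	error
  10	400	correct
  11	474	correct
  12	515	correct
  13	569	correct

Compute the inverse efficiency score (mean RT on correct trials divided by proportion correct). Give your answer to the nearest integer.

Correct trials (n=11): 558, 471, 503, 394, 483, 563, 416, 400, 474, 515, 569
Mean correct RT = 5346/11 = 486.0000 ms
Proportion correct = 11/13
IES = 486.0000 / (11/13) = 574.364 ms

574 ms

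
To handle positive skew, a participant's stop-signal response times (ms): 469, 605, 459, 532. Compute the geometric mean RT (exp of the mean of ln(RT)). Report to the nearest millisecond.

ln(RT): 6.1506, 6.4052, 6.1291, 6.2766
Mean ln(RT) = 24.9615/4 = 6.24038
Geometric mean = exp(6.24038) = 513.05 ms

513 ms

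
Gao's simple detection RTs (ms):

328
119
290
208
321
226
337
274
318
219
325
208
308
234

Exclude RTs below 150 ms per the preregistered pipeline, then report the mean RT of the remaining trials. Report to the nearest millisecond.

277 ms

Excluded: 119
Retained (n=13): Σ = 3596
Mean = 3596/13 = 276.6154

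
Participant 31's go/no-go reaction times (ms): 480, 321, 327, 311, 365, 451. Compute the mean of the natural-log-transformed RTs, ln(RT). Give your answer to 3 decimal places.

5.914

ln(RT): 6.1738, 5.7714, 5.7900, 5.7398, 5.8999, 6.1115
Σ ln(RT) = 35.4863
Mean = 35.4863/6 = 5.91439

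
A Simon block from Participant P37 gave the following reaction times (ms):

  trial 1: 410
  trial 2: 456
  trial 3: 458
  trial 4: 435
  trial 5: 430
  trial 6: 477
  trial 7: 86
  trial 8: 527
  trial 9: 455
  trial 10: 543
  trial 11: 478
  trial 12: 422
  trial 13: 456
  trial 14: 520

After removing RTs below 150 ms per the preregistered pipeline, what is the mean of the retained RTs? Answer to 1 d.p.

466.7 ms

Excluded: 86
Retained (n=13): Σ = 6067
Mean = 6067/13 = 466.6923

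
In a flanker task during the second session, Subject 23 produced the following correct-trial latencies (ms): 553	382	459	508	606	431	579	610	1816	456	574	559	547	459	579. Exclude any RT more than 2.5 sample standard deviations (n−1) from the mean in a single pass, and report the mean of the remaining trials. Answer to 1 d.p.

521.6 ms

n = 15, ΣRT = 9118, M = 607.867
Σ(x−M)² = 1631167.73; s = √(1631167.73/14) = 341.339
Cutoffs: 607.867 ± 2.5·341.339 → [-245.5, 1461.2]
Outside: 1816 → excluded.
Retained (n=14): Σ = 7302, mean = 7302/14 = 521.571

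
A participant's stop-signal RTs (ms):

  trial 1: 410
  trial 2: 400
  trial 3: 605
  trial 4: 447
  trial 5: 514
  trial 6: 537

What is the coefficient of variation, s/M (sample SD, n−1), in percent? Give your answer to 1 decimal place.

16.5%

n = 6, Σ = 2913, M = 485.5000
Σ(x−M)² = 32237.500; s = √(32237.500/5) = 80.2963
CV = 80.2963 / 485.5000 = 0.16539 = 16.539%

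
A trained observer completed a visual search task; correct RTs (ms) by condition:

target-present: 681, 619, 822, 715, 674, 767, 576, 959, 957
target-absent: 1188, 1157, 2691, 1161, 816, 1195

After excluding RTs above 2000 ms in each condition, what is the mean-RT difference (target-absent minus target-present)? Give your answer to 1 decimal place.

target-absent: exclude 2691
M(target-present) = 6770/9 = 752.222
M(target-absent) = 5517/5 = 1103.400
Difference = 1103.400 − 752.222 = 351.178 ms

351.2 ms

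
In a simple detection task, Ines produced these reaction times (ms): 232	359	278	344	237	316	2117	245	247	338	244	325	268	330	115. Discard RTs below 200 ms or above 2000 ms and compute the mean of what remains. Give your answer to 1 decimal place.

289.5 ms

Excluded: 115, 2117
Retained (n=13): Σ = 3763
Mean = 3763/13 = 289.4615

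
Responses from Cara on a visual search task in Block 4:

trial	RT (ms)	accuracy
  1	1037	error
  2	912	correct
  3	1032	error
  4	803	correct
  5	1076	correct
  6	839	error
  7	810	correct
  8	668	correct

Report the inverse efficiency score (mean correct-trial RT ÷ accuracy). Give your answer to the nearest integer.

1366 ms

Correct trials (n=5): 912, 803, 1076, 810, 668
Mean correct RT = 4269/5 = 853.8000 ms
Proportion correct = 5/8
IES = 853.8000 / (5/8) = 1366.080 ms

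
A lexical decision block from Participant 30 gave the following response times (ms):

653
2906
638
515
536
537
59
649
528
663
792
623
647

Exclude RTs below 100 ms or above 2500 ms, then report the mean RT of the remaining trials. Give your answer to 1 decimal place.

616.5 ms

Excluded: 59, 2906
Retained (n=11): Σ = 6781
Mean = 6781/11 = 616.4545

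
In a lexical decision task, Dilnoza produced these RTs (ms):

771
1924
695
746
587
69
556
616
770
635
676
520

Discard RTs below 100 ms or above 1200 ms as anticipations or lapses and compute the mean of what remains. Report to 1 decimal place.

Excluded: 69, 1924
Retained (n=10): Σ = 6572
Mean = 6572/10 = 657.2000

657.2 ms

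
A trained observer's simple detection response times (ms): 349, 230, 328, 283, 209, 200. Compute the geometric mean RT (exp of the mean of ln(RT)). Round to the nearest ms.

260 ms

ln(RT): 5.8551, 5.4381, 5.7930, 5.6454, 5.3423, 5.2983
Mean ln(RT) = 33.3723/6 = 5.56204
Geometric mean = exp(5.56204) = 260.35 ms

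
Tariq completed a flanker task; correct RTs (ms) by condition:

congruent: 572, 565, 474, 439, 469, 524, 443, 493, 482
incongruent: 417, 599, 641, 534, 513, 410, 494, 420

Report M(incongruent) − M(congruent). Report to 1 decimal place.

M(congruent) = 4461/9 = 495.667
M(incongruent) = 4028/8 = 503.500
Difference = 503.500 − 495.667 = 7.833 ms

7.8 ms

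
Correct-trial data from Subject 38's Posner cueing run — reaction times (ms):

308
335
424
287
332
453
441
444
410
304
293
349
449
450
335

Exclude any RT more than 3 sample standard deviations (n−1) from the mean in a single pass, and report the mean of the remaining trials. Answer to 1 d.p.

374.3 ms

n = 15, ΣRT = 5614, M = 374.267
Σ(x−M)² = 59642.93; s = √(59642.93/14) = 65.270
Cutoffs: 374.267 ± 3·65.270 → [178.5, 570.1]
No RTs fall outside the cutoffs; all 15 retained. Mean = 5614/15 = 374.267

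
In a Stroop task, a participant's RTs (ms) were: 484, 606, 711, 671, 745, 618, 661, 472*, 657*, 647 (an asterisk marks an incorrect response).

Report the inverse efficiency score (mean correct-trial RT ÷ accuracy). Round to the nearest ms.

804 ms

Correct trials (n=8): 484, 606, 711, 671, 745, 618, 661, 647
Mean correct RT = 5143/8 = 642.8750 ms
Proportion correct = 8/10
IES = 642.8750 / (8/10) = 803.594 ms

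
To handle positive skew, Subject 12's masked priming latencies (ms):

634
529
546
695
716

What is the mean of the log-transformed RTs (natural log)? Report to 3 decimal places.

ln(RT): 6.4520, 6.2710, 6.3026, 6.5439, 6.5737
Σ ln(RT) = 32.1432
Mean = 32.1432/5 = 6.42865

6.429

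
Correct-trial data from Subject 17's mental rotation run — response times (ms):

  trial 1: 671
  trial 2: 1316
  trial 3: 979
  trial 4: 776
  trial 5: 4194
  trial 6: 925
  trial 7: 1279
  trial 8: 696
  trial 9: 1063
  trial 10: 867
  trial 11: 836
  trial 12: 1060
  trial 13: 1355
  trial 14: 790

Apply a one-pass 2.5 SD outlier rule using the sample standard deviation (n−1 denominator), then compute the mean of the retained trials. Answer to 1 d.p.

970.2 ms

n = 14, ΣRT = 16807, M = 1200.500
Σ(x−M)² = 10295707.50; s = √(10295707.50/13) = 889.931
Cutoffs: 1200.500 ± 2.5·889.931 → [-1024.3, 3425.3]
Outside: 4194 → excluded.
Retained (n=13): Σ = 12613, mean = 12613/13 = 970.231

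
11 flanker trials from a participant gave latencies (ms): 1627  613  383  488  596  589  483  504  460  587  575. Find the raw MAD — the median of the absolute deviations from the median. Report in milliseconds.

71 ms

Sorted: 383, 460, 483, 488, 504, 575, 587, 589, 596, 613, 1627 → median = 575
|x − 575|: 1052, 38, 192, 87, 21, 14, 92, 71, 115, 12, 0
Sorted deviations: 0, 12, 14, 21, 38, 71, 87, 92, 115, 192, 1052 → MAD = 71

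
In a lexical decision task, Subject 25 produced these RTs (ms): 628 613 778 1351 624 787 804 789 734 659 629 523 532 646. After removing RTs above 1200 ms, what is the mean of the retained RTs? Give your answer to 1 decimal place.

672.8 ms

Excluded: 1351
Retained (n=13): Σ = 8746
Mean = 8746/13 = 672.7692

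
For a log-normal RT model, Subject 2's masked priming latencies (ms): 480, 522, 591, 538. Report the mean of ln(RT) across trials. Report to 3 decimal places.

ln(RT): 6.1738, 6.2577, 6.3818, 6.2879
Σ ln(RT) = 25.1011
Mean = 25.1011/4 = 6.27528

6.275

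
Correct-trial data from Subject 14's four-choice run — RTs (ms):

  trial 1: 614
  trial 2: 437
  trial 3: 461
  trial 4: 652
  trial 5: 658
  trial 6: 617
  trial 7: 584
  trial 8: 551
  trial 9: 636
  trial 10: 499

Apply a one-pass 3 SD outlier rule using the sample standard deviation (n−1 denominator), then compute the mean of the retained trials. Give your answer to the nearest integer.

571 ms

n = 10, ΣRT = 5709, M = 570.900
Σ(x−M)² = 58128.90; s = √(58128.90/9) = 80.366
Cutoffs: 570.900 ± 3·80.366 → [329.8, 812.0]
No RTs fall outside the cutoffs; all 10 retained. Mean = 5709/10 = 570.900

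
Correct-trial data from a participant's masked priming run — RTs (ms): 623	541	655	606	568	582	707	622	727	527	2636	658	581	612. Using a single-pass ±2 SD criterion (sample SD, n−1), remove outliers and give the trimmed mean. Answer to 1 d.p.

n = 14, ΣRT = 10645, M = 760.357
Σ(x−M)² = 3830973.21; s = √(3830973.21/13) = 542.854
Cutoffs: 760.357 ± 2·542.854 → [-325.4, 1846.1]
Outside: 2636 → excluded.
Retained (n=13): Σ = 8009, mean = 8009/13 = 616.077

616.1 ms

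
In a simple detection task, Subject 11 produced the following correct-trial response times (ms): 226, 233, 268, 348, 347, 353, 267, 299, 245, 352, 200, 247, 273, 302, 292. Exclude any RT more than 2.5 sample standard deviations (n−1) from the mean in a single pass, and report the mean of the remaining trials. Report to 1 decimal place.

283.5 ms

n = 15, ΣRT = 4252, M = 283.467
Σ(x−M)² = 34635.73; s = √(34635.73/14) = 49.739
Cutoffs: 283.467 ± 2.5·49.739 → [159.1, 407.8]
No RTs fall outside the cutoffs; all 15 retained. Mean = 4252/15 = 283.467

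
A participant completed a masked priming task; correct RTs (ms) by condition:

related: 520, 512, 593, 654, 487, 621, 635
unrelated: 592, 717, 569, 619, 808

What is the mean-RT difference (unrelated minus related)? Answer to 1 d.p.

86.4 ms

M(related) = 4022/7 = 574.571
M(unrelated) = 3305/5 = 661.000
Difference = 661.000 − 574.571 = 86.429 ms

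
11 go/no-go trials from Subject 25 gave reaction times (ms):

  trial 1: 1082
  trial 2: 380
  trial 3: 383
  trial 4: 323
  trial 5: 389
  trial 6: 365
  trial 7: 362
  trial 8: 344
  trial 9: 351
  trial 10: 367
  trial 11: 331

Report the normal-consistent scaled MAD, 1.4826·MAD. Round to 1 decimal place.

26.7 ms

Sorted: 323, 331, 344, 351, 362, 365, 367, 380, 383, 389, 1082 → median = 365
|x − 365| sorted: 0, 2, 3, 14, 15, 18, 21, 24, 34, 42, 717 → MAD = 18
Robust SD ≈ 1.4826 × 18 = 26.687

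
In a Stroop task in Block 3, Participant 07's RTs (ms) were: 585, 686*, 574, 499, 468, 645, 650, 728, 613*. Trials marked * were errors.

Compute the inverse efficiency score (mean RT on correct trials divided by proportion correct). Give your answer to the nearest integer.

Correct trials (n=7): 585, 574, 499, 468, 645, 650, 728
Mean correct RT = 4149/7 = 592.7143 ms
Proportion correct = 7/9
IES = 592.7143 / (7/9) = 762.061 ms

762 ms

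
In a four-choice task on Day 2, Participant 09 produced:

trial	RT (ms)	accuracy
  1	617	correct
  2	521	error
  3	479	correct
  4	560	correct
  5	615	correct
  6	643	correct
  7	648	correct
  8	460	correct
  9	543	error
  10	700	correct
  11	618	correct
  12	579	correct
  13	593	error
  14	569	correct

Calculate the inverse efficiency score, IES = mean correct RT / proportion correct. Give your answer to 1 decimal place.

750.7 ms

Correct trials (n=11): 617, 479, 560, 615, 643, 648, 460, 700, 618, 579, 569
Mean correct RT = 6488/11 = 589.8182 ms
Proportion correct = 11/14
IES = 589.8182 / (11/14) = 750.678 ms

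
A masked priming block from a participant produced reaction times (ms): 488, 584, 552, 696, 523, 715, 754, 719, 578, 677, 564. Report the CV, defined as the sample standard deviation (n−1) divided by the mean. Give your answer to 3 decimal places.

n = 11, Σ = 6850, M = 622.7273
Σ(x−M)² = 83378.182; s = √(83378.182/10) = 91.3117
CV = 91.3117 / 622.7273 = 0.14663

0.147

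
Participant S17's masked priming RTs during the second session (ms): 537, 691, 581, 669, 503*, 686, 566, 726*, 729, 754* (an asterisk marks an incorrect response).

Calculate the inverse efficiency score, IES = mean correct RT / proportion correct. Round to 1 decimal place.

Correct trials (n=7): 537, 691, 581, 669, 686, 566, 729
Mean correct RT = 4459/7 = 637.0000 ms
Proportion correct = 7/10
IES = 637.0000 / (7/10) = 910.000 ms

910.0 ms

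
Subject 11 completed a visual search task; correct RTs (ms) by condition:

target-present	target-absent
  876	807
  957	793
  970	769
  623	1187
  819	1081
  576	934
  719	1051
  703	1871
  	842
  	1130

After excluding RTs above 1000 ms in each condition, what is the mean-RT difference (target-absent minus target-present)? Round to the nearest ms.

49 ms

target-absent: exclude 1187, 1081, 1051, 1871, 1130
M(target-present) = 6243/8 = 780.375
M(target-absent) = 4145/5 = 829.000
Difference = 829.000 − 780.375 = 48.625 ms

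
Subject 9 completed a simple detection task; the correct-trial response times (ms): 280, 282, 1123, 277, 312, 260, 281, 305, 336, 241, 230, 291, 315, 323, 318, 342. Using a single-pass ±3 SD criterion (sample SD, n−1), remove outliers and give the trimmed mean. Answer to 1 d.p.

n = 16, ΣRT = 5516, M = 344.750
Σ(x−M)² = 661271.00; s = √(661271.00/15) = 209.964
Cutoffs: 344.750 ± 3·209.964 → [-285.1, 974.6]
Outside: 1123 → excluded.
Retained (n=15): Σ = 4393, mean = 4393/15 = 292.867

292.9 ms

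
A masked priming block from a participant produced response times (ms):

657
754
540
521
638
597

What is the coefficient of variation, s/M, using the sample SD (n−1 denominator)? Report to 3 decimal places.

0.138

n = 6, Σ = 3707, M = 617.8333
Σ(x−M)² = 36350.833; s = √(36350.833/5) = 85.2653
CV = 85.2653 / 617.8333 = 0.13801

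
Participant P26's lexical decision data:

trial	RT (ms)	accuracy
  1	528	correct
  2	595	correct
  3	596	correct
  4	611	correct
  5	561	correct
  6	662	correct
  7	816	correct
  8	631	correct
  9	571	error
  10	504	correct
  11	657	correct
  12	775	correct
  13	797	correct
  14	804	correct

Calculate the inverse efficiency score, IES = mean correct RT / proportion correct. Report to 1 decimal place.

707.2 ms

Correct trials (n=13): 528, 595, 596, 611, 561, 662, 816, 631, 504, 657, 775, 797, 804
Mean correct RT = 8537/13 = 656.6923 ms
Proportion correct = 13/14
IES = 656.6923 / (13/14) = 707.207 ms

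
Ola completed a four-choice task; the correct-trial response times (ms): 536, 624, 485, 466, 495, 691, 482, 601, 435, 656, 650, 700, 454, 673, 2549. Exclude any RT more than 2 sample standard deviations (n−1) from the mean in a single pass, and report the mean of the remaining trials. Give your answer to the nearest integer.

n = 15, ΣRT = 10497, M = 699.800
Σ(x−M)² = 3787790.40; s = √(3787790.40/14) = 520.150
Cutoffs: 699.800 ± 2·520.150 → [-340.5, 1740.1]
Outside: 2549 → excluded.
Retained (n=14): Σ = 7948, mean = 7948/14 = 567.714

568 ms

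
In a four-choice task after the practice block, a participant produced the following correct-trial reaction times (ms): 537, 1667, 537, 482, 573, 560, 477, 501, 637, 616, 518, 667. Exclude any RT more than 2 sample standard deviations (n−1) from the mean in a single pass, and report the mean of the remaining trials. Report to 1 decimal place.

555.0 ms

n = 12, ΣRT = 7772, M = 647.667
Σ(x−M)² = 1173182.67; s = √(1173182.67/11) = 326.578
Cutoffs: 647.667 ± 2·326.578 → [-5.5, 1300.8]
Outside: 1667 → excluded.
Retained (n=11): Σ = 6105, mean = 6105/11 = 555.000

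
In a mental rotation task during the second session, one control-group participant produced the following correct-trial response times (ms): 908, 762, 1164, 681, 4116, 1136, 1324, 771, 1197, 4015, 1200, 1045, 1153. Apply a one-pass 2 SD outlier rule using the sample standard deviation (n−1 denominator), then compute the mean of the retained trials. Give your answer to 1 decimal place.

1031.0 ms

n = 13, ΣRT = 19472, M = 1497.846
Σ(x−M)² = 16051541.69; s = √(16051541.69/12) = 1156.559
Cutoffs: 1497.846 ± 2·1156.559 → [-815.3, 3811.0]
Outside: 4015, 4116 → excluded.
Retained (n=11): Σ = 11341, mean = 11341/11 = 1031.000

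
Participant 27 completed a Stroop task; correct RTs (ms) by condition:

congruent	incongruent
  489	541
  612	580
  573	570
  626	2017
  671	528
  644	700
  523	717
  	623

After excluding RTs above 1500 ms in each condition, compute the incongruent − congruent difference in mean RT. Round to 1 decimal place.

incongruent: exclude 2017
M(congruent) = 4138/7 = 591.143
M(incongruent) = 4259/7 = 608.429
Difference = 608.429 − 591.143 = 17.286 ms

17.3 ms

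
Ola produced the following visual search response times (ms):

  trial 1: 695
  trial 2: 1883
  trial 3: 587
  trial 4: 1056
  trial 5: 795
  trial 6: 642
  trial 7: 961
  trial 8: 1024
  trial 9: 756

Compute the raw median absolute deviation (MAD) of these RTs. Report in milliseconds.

166 ms

Sorted: 587, 642, 695, 756, 795, 961, 1024, 1056, 1883 → median = 795
|x − 795|: 100, 1088, 208, 261, 0, 153, 166, 229, 39
Sorted deviations: 0, 39, 100, 153, 166, 208, 229, 261, 1088 → MAD = 166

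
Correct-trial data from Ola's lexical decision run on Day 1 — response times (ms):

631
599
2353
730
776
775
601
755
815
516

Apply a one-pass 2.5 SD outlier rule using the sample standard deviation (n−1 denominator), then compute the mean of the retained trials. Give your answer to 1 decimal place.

688.7 ms

n = 10, ΣRT = 8551, M = 855.100
Σ(x−M)² = 2579018.90; s = √(2579018.90/9) = 535.311
Cutoffs: 855.100 ± 2.5·535.311 → [-483.2, 2193.4]
Outside: 2353 → excluded.
Retained (n=9): Σ = 6198, mean = 6198/9 = 688.667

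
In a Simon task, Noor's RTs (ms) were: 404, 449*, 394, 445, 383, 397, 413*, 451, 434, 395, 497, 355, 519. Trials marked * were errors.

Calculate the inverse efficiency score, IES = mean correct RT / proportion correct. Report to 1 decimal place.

Correct trials (n=11): 404, 394, 445, 383, 397, 451, 434, 395, 497, 355, 519
Mean correct RT = 4674/11 = 424.9091 ms
Proportion correct = 11/13
IES = 424.9091 / (11/13) = 502.165 ms

502.2 ms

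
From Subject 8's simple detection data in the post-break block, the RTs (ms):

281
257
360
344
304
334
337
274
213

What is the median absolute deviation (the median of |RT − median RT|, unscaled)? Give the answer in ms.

Sorted: 213, 257, 274, 281, 304, 334, 337, 344, 360 → median = 304
|x − 304|: 23, 47, 56, 40, 0, 30, 33, 30, 91
Sorted deviations: 0, 23, 30, 30, 33, 40, 47, 56, 91 → MAD = 33

33 ms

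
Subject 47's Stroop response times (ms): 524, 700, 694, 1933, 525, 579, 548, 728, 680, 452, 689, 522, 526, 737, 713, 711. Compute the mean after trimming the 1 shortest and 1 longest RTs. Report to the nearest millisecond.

Sorted: 452, 522, 524, 525, 526, 548, 579, 680, 689, 694, 700, 711, 713, 728, 737, 1933
Drop lowest 1 (452) and highest 1 (1933)
Remaining (n=14): Σ = 8876, mean = 8876/14 = 634.000

634 ms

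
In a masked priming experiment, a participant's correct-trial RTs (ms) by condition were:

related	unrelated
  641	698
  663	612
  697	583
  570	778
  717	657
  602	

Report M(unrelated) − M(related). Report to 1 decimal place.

M(related) = 3890/6 = 648.333
M(unrelated) = 3328/5 = 665.600
Difference = 665.600 − 648.333 = 17.267 ms

17.3 ms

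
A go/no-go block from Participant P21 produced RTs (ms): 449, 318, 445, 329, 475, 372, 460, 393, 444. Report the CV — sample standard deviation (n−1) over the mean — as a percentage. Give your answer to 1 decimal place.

14.3%

n = 9, Σ = 3685, M = 409.4444
Σ(x−M)² = 27382.222; s = √(27382.222/8) = 58.5045
CV = 58.5045 / 409.4444 = 0.14289 = 14.289%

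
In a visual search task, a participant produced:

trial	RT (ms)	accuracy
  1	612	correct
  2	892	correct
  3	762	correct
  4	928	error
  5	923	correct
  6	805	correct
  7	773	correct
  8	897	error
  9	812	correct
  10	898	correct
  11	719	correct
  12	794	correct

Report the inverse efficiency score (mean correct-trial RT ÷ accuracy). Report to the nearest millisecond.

Correct trials (n=10): 612, 892, 762, 923, 805, 773, 812, 898, 719, 794
Mean correct RT = 7990/10 = 799.0000 ms
Proportion correct = 10/12
IES = 799.0000 / (10/12) = 958.800 ms

959 ms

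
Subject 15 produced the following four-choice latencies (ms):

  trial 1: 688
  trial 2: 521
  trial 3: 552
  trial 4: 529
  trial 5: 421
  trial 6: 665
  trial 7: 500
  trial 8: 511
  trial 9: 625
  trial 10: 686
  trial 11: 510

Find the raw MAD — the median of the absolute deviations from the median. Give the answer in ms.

Sorted: 421, 500, 510, 511, 521, 529, 552, 625, 665, 686, 688 → median = 529
|x − 529|: 159, 8, 23, 0, 108, 136, 29, 18, 96, 157, 19
Sorted deviations: 0, 8, 18, 19, 23, 29, 96, 108, 136, 157, 159 → MAD = 29

29 ms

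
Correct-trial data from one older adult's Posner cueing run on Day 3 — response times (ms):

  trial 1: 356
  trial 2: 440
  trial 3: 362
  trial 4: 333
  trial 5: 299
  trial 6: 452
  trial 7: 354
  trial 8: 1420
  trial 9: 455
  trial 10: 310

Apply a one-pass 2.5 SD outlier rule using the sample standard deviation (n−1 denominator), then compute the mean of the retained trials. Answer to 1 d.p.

n = 10, ΣRT = 4781, M = 478.100
Σ(x−M)² = 1015018.90; s = √(1015018.90/9) = 335.827
Cutoffs: 478.100 ± 2.5·335.827 → [-361.5, 1317.7]
Outside: 1420 → excluded.
Retained (n=9): Σ = 3361, mean = 3361/9 = 373.444

373.4 ms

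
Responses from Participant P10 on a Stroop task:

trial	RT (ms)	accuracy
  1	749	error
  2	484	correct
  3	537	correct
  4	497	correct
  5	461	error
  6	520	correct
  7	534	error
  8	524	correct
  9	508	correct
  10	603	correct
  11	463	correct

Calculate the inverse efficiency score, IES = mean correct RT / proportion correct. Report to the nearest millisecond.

Correct trials (n=8): 484, 537, 497, 520, 524, 508, 603, 463
Mean correct RT = 4136/8 = 517.0000 ms
Proportion correct = 8/11
IES = 517.0000 / (8/11) = 710.875 ms

711 ms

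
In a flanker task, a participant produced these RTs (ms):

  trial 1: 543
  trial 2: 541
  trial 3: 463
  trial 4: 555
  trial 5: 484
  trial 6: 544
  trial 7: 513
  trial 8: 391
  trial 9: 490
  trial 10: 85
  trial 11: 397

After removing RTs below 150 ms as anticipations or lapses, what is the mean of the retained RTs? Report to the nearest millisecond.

492 ms

Excluded: 85
Retained (n=10): Σ = 4921
Mean = 4921/10 = 492.1000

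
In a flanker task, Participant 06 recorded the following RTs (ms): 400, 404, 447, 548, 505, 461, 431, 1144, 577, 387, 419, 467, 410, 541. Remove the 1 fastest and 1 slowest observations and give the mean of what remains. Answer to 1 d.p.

Sorted: 387, 400, 404, 410, 419, 431, 447, 461, 467, 505, 541, 548, 577, 1144
Drop lowest 1 (387) and highest 1 (1144)
Remaining (n=12): Σ = 5610, mean = 5610/12 = 467.500

467.5 ms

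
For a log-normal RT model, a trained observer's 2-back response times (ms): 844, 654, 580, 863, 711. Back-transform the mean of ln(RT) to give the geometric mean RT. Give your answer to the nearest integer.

ln(RT): 6.7382, 6.4831, 6.3630, 6.7604, 6.5667
Mean ln(RT) = 32.9114/5 = 6.58228
Geometric mean = exp(6.58228) = 722.18 ms

722 ms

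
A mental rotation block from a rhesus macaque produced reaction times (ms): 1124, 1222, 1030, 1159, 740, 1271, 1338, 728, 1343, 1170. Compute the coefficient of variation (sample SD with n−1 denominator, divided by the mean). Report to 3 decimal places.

n = 10, Σ = 11125, M = 1112.5000
Σ(x−M)² = 440096.500; s = √(440096.500/9) = 221.1326
CV = 221.1326 / 1112.5000 = 0.19877

0.199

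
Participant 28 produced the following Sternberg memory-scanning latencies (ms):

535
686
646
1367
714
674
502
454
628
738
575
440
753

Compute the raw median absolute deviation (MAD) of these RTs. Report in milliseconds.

92 ms

Sorted: 440, 454, 502, 535, 575, 628, 646, 674, 686, 714, 738, 753, 1367 → median = 646
|x − 646|: 111, 40, 0, 721, 68, 28, 144, 192, 18, 92, 71, 206, 107
Sorted deviations: 0, 18, 28, 40, 68, 71, 92, 107, 111, 144, 192, 206, 721 → MAD = 92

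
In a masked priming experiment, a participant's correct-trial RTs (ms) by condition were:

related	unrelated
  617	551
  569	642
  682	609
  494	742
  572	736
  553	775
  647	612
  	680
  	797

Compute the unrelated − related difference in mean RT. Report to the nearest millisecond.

92 ms

M(related) = 4134/7 = 590.571
M(unrelated) = 6144/9 = 682.667
Difference = 682.667 − 590.571 = 92.095 ms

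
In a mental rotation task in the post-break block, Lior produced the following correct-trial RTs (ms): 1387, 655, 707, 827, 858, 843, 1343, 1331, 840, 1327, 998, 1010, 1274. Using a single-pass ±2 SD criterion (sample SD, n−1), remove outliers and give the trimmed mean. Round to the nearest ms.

n = 13, ΣRT = 13400, M = 1030.769
Σ(x−M)² = 851996.31; s = √(851996.31/12) = 266.458
Cutoffs: 1030.769 ± 2·266.458 → [497.9, 1563.7]
No RTs fall outside the cutoffs; all 13 retained. Mean = 13400/13 = 1030.769

1031 ms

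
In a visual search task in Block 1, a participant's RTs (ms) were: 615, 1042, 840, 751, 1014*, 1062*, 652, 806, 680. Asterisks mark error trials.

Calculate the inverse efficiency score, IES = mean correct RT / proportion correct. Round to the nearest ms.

Correct trials (n=7): 615, 1042, 840, 751, 652, 806, 680
Mean correct RT = 5386/7 = 769.4286 ms
Proportion correct = 7/9
IES = 769.4286 / (7/9) = 989.265 ms

989 ms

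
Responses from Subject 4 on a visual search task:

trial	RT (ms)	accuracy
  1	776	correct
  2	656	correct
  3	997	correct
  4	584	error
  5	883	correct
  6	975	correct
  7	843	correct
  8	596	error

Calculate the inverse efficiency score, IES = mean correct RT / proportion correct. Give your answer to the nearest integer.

1140 ms

Correct trials (n=6): 776, 656, 997, 883, 975, 843
Mean correct RT = 5130/6 = 855.0000 ms
Proportion correct = 6/8
IES = 855.0000 / (6/8) = 1140.000 ms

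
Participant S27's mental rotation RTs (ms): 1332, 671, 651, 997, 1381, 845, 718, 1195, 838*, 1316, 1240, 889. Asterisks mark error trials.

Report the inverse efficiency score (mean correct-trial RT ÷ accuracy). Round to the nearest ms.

1114 ms

Correct trials (n=11): 1332, 671, 651, 997, 1381, 845, 718, 1195, 1316, 1240, 889
Mean correct RT = 11235/11 = 1021.3636 ms
Proportion correct = 11/12
IES = 1021.3636 / (11/12) = 1114.215 ms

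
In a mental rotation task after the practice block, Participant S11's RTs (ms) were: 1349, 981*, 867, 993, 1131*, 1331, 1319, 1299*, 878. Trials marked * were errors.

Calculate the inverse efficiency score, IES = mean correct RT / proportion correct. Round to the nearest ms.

1684 ms

Correct trials (n=6): 1349, 867, 993, 1331, 1319, 878
Mean correct RT = 6737/6 = 1122.8333 ms
Proportion correct = 6/9
IES = 1122.8333 / (6/9) = 1684.250 ms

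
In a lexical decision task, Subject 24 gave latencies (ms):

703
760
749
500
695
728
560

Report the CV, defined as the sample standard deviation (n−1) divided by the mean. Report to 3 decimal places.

n = 7, Σ = 4695, M = 670.7143
Σ(x−M)² = 60415.429; s = √(60415.429/6) = 100.3456
CV = 100.3456 / 670.7143 = 0.14961

0.150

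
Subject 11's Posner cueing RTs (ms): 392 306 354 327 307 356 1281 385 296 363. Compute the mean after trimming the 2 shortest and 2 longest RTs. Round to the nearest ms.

Sorted: 296, 306, 307, 327, 354, 356, 363, 385, 392, 1281
Drop lowest 2 (296, 306) and highest 2 (392, 1281)
Remaining (n=6): Σ = 2092, mean = 2092/6 = 348.667

349 ms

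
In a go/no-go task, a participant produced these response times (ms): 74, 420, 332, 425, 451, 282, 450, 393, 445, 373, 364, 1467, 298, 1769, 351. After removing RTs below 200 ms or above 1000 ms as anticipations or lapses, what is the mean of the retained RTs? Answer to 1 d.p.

382.0 ms

Excluded: 74, 1467, 1769
Retained (n=12): Σ = 4584
Mean = 4584/12 = 382.0000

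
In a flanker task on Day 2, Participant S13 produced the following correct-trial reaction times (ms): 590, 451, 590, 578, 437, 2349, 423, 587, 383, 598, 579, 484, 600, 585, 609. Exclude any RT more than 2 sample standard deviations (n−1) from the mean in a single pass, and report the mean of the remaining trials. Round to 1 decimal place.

n = 15, ΣRT = 9843, M = 656.200
Σ(x−M)² = 3153872.40; s = √(3153872.40/14) = 474.633
Cutoffs: 656.200 ± 2·474.633 → [-293.1, 1605.5]
Outside: 2349 → excluded.
Retained (n=14): Σ = 7494, mean = 7494/14 = 535.286

535.3 ms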